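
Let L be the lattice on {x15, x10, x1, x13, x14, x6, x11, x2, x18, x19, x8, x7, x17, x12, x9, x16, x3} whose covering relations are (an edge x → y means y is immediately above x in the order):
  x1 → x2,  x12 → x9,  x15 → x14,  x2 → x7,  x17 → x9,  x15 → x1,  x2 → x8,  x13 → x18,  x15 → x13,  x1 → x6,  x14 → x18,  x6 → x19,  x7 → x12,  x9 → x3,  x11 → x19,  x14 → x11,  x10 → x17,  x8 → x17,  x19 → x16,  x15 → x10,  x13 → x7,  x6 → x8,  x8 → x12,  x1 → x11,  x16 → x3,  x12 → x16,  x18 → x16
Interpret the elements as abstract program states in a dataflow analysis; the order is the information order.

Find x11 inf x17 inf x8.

x1

Common lower bounds of {x11, x17, x8}: x1, x15.
The greatest among these is x1.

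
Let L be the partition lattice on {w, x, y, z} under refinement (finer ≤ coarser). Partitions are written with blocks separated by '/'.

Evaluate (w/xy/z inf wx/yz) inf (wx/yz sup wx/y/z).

w/xy/z ∧ wx/yz = w/x/y/z
wx/yz ∨ wx/y/z = wx/yz
w/x/y/z ∧ wx/yz = w/x/y/z

w/x/y/z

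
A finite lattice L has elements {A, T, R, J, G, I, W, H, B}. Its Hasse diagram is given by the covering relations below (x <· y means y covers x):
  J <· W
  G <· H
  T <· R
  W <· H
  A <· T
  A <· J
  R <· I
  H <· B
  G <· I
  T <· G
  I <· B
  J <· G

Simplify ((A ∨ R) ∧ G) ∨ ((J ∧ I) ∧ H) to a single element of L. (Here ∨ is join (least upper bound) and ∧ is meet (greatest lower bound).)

A ∨ R = R
R ∧ G = T
J ∧ I = J
J ∧ H = J
T ∨ J = G

G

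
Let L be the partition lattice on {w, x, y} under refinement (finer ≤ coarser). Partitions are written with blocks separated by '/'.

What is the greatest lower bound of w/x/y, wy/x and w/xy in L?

w/x/y

Common lower bounds of {w/x/y, wy/x, w/xy}: w/x/y.
The greatest among these is w/x/y.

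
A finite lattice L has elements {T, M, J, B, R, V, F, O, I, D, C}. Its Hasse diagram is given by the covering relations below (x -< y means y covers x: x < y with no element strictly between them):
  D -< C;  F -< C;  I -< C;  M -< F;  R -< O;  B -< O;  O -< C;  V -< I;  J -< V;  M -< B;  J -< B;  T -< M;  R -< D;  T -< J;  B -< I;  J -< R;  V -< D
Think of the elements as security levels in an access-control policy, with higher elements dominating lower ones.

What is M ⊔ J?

Common upper bounds of {M, J}: B, C, I, O.
The least among these is B.

B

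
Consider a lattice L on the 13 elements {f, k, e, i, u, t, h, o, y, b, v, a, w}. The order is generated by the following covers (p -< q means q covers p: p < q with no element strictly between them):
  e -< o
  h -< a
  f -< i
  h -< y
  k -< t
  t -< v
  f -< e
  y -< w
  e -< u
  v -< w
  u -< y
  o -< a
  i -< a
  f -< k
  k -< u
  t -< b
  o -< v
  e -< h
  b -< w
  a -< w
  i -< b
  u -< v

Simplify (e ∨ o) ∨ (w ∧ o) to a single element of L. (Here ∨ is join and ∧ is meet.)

e ∨ o = o
w ∧ o = o
o ∨ o = o

o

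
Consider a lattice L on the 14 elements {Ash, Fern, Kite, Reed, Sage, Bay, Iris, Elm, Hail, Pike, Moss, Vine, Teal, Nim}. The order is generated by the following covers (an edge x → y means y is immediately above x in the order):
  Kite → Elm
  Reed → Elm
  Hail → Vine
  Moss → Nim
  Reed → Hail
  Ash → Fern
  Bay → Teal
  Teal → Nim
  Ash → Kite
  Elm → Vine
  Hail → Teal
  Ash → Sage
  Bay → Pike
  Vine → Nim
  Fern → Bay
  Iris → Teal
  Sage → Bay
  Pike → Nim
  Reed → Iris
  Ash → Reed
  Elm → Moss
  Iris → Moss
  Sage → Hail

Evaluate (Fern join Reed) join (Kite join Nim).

Nim

Fern ∨ Reed = Teal
Kite ∨ Nim = Nim
Teal ∨ Nim = Nim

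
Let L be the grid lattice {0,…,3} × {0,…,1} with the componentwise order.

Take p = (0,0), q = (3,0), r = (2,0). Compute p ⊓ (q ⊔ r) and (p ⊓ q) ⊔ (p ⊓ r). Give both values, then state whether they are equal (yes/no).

(0,0); (0,0); yes

q ⊔ r = (3,0), so p ⊓ (q ⊔ r) = (0,0) ⊓ (3,0) = (0,0).
p ⊓ q = (0,0) and p ⊓ r = (0,0), so (p ⊓ q) ⊔ (p ⊓ r) = (0,0) ⊔ (0,0) = (0,0).
Equal: yes.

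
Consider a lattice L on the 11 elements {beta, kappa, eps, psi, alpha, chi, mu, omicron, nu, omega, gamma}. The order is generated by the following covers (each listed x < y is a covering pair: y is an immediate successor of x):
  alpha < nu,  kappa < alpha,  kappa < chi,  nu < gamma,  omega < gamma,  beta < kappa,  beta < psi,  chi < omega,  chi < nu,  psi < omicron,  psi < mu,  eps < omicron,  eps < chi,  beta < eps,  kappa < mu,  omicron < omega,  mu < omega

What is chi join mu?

Common upper bounds of {chi, mu}: gamma, omega.
The least among these is omega.

omega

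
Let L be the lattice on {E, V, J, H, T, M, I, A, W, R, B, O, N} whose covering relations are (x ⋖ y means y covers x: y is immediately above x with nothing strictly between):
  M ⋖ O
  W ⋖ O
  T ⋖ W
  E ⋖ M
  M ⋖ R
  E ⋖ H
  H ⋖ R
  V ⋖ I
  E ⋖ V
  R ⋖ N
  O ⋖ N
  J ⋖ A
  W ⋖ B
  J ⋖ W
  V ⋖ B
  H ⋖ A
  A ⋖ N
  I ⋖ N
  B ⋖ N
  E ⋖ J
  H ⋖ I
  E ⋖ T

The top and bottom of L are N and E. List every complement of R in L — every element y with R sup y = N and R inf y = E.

Need y with R ∨ y = N and R ∧ y = E.
Checking each element gives: B, J, T, V, W.

B, J, T, V, W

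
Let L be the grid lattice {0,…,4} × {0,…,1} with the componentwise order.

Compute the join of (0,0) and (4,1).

(4,1)

In a product of chains, the join is componentwise max, giving (4,1).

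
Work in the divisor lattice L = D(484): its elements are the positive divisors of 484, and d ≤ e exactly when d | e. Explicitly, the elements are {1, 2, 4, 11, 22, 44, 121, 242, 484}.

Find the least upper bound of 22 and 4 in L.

44

In the divisibility order, the join is the least common multiple: lcm(22, 4) = 44.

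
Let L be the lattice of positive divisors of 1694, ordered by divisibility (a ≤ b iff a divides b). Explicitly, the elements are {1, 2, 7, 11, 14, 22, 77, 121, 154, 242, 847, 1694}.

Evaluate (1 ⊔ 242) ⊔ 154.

1694

1 ∨ 242 = 242
242 ∨ 154 = 1694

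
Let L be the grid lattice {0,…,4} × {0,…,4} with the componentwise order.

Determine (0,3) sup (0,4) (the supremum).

Common upper bounds of {(0,3), (0,4)}: (0,4), (1,4), (2,4), (3,4), (4,4).
The least among these is (0,4).

(0,4)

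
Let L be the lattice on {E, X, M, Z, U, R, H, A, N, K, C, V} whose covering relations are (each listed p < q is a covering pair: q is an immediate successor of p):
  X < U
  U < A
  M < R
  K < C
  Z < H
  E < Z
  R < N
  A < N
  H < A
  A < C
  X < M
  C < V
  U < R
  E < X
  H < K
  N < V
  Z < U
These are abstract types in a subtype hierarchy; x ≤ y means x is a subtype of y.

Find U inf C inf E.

E

Common lower bounds of {U, C, E}: E.
The greatest among these is E.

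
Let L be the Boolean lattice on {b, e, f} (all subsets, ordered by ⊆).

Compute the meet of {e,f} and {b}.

Under ⊆, meet is intersection: {e,f} ∩ {b} = ∅.

∅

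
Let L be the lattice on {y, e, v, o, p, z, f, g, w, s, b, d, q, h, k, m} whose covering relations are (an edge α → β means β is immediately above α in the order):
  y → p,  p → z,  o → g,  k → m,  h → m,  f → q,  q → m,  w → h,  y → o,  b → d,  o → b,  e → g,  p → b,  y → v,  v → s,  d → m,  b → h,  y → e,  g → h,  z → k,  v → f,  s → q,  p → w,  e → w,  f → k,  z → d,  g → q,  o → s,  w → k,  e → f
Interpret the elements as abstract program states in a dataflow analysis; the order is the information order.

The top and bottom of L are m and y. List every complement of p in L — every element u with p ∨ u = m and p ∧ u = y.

Need u with p ∨ u = m and p ∧ u = y.
Checking each element gives: q, s.

q, s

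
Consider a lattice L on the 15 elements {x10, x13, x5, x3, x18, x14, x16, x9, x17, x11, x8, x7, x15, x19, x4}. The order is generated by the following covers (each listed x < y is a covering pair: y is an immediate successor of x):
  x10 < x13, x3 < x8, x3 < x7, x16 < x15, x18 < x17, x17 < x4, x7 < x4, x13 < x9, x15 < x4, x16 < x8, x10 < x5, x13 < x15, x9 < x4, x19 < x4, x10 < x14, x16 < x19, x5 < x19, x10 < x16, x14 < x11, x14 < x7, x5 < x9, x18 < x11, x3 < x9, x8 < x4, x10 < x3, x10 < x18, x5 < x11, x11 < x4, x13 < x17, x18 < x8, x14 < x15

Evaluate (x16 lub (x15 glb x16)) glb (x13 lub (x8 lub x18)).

x16

x15 ∧ x16 = x16
x16 ∨ x16 = x16
x8 ∨ x18 = x8
x13 ∨ x8 = x4
x16 ∧ x4 = x16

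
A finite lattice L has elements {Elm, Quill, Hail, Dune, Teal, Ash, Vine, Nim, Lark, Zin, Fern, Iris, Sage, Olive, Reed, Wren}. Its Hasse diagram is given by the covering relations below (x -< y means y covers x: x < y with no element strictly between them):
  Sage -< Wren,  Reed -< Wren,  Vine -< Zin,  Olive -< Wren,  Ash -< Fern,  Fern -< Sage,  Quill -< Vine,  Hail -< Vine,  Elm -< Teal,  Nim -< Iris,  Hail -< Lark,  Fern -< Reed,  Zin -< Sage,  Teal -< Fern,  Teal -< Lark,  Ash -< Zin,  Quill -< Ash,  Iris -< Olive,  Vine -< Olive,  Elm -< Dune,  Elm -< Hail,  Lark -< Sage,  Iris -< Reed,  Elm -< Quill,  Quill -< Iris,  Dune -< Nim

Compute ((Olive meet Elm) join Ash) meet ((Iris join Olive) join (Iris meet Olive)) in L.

Olive ∧ Elm = Elm
Elm ∨ Ash = Ash
Iris ∨ Olive = Olive
Iris ∧ Olive = Iris
Olive ∨ Iris = Olive
Ash ∧ Olive = Quill

Quill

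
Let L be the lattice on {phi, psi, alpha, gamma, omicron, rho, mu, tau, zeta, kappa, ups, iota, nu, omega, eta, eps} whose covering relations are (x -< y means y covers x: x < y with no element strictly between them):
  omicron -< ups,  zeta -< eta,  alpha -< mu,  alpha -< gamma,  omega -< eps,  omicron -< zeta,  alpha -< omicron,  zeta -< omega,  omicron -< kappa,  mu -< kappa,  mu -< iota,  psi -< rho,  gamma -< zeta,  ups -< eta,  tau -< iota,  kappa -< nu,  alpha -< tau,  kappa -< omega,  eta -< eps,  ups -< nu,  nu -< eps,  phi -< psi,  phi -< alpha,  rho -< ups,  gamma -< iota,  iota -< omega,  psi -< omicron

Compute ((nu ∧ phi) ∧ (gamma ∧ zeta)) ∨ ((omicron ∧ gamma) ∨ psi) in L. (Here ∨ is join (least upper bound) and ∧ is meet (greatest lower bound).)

omicron

nu ∧ phi = phi
gamma ∧ zeta = gamma
phi ∧ gamma = phi
omicron ∧ gamma = alpha
alpha ∨ psi = omicron
phi ∨ omicron = omicron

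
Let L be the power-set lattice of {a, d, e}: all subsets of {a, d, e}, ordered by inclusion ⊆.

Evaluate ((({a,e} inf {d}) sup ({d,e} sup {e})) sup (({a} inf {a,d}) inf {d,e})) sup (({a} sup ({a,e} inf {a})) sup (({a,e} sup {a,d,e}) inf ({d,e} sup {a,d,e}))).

{a,e} ∧ {d} = {}
{d,e} ∨ {e} = {d,e}
{} ∨ {d,e} = {d,e}
{a} ∧ {a,d} = {a}
{a} ∧ {d,e} = {}
{d,e} ∨ {} = {d,e}
{a,e} ∧ {a} = {a}
{a} ∨ {a} = {a}
{a,e} ∨ {a,d,e} = {a,d,e}
{d,e} ∨ {a,d,e} = {a,d,e}
{a,d,e} ∧ {a,d,e} = {a,d,e}
{a} ∨ {a,d,e} = {a,d,e}
{d,e} ∨ {a,d,e} = {a,d,e}

{a,d,e}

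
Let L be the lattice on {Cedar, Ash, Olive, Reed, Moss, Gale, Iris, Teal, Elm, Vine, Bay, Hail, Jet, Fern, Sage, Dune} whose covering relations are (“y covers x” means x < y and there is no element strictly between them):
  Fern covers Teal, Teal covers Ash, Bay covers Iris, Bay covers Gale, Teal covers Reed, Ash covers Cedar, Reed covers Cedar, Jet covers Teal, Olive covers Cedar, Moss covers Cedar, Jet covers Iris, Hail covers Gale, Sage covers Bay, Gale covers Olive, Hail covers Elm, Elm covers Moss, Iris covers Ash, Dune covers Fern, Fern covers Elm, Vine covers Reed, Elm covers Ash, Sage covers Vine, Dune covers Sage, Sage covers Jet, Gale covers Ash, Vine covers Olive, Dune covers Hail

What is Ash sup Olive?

Gale

Common upper bounds of {Ash, Olive}: Bay, Dune, Gale, Hail, Sage.
The least among these is Gale.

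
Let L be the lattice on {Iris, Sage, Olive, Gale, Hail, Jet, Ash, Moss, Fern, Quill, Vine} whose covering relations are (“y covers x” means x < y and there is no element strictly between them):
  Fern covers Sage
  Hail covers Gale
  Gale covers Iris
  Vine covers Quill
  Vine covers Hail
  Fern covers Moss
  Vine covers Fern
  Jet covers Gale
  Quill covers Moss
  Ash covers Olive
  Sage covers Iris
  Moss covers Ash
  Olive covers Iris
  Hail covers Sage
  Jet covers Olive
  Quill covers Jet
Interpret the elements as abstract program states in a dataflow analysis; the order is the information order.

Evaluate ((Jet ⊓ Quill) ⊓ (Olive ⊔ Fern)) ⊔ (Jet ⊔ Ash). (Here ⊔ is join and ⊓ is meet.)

Quill

Jet ∧ Quill = Jet
Olive ∨ Fern = Fern
Jet ∧ Fern = Olive
Jet ∨ Ash = Quill
Olive ∨ Quill = Quill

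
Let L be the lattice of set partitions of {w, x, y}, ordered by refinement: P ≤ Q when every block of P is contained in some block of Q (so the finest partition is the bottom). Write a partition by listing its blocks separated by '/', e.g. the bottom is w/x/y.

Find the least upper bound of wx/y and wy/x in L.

wxy

The join of wx/y and wy/x merges any blocks that overlap across the partitions, giving wxy.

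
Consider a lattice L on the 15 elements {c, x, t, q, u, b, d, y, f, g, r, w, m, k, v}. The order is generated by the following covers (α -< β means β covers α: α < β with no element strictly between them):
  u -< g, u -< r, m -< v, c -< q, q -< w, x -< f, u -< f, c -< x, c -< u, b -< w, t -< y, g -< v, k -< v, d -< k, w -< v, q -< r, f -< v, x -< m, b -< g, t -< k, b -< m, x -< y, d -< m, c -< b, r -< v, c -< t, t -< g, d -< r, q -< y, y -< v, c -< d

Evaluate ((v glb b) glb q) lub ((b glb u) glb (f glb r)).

c

v ∧ b = b
b ∧ q = c
b ∧ u = c
f ∧ r = u
c ∧ u = c
c ∨ c = c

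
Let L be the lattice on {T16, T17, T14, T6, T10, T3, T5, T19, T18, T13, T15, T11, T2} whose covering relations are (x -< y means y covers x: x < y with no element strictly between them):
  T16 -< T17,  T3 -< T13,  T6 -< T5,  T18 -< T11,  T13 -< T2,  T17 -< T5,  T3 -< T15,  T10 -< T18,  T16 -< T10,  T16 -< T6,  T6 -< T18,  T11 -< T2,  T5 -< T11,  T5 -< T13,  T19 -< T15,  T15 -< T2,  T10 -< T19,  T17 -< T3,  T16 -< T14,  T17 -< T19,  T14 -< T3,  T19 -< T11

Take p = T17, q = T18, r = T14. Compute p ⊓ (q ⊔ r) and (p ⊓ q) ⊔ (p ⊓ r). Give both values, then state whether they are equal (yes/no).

T17; T16; no

q ⊔ r = T2, so p ⊓ (q ⊔ r) = T17 ⊓ T2 = T17.
p ⊓ q = T16 and p ⊓ r = T16, so (p ⊓ q) ⊔ (p ⊓ r) = T16 ⊔ T16 = T16.
Equal: no.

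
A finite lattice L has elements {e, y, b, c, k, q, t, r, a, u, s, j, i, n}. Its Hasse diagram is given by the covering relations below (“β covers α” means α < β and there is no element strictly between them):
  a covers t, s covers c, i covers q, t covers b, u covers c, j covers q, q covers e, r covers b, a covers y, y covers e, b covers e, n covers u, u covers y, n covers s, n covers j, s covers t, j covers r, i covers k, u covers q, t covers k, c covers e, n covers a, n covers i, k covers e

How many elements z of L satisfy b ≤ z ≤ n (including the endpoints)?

7

The interval [b, n] = {a, b, j, n, r, s, t}, which has 7 elements.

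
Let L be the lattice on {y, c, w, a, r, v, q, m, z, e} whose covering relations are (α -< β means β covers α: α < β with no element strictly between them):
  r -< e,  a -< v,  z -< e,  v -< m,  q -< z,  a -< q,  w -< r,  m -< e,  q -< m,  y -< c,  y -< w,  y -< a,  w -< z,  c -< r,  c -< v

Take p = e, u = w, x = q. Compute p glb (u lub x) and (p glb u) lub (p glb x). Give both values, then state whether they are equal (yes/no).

z; z; yes

u lub x = z, so p glb (u lub x) = e glb z = z.
p glb u = w and p glb x = q, so (p glb u) lub (p glb x) = w lub q = z.
Equal: yes.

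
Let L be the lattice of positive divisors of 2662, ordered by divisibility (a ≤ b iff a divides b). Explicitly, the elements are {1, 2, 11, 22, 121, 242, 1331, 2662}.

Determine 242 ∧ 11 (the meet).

In the divisibility order, the meet is the greatest common divisor: gcd(242, 11) = 11.

11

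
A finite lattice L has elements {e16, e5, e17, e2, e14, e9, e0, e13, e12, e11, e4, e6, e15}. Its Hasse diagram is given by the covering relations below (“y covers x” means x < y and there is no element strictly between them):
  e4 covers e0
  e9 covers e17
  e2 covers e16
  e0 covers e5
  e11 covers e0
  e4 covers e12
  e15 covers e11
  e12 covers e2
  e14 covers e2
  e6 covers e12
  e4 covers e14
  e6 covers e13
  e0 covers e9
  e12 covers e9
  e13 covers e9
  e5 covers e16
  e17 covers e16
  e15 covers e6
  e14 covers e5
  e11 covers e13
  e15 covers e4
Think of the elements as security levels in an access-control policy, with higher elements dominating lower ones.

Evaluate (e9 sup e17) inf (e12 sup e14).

e9 ∨ e17 = e9
e12 ∨ e14 = e4
e9 ∧ e4 = e9

e9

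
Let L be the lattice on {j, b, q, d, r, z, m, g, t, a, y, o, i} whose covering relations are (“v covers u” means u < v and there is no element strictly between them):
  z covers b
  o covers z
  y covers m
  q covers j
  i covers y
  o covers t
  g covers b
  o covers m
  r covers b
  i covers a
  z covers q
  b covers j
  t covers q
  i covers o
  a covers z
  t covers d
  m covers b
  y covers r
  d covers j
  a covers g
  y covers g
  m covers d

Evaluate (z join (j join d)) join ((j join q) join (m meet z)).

j ∨ d = d
z ∨ d = o
j ∨ q = q
m ∧ z = b
q ∨ b = z
o ∨ z = o

o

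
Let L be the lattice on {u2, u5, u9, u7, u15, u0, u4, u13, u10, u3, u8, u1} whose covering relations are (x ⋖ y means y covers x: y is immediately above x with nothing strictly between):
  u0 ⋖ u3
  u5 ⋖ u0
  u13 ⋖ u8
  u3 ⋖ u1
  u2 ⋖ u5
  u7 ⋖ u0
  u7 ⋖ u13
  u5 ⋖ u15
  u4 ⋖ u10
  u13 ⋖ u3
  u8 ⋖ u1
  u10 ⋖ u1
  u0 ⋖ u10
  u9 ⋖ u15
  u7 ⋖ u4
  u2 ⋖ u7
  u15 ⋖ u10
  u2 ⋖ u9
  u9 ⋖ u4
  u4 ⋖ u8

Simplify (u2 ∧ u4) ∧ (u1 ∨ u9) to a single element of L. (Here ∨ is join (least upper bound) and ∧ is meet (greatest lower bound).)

u2 ∧ u4 = u2
u1 ∨ u9 = u1
u2 ∧ u1 = u2

u2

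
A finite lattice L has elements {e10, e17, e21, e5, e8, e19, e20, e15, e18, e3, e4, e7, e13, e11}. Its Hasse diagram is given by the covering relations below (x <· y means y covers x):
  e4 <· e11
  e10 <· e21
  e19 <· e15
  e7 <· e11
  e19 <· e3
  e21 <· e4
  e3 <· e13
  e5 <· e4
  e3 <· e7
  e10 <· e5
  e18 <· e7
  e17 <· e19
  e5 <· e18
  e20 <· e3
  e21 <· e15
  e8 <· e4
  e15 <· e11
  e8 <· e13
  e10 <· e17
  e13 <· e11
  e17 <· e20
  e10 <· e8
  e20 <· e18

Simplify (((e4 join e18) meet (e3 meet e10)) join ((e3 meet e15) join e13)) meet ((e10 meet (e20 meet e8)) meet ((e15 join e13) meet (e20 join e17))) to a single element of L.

e4 ∨ e18 = e11
e3 ∧ e10 = e10
e11 ∧ e10 = e10
e3 ∧ e15 = e19
e19 ∨ e13 = e13
e10 ∨ e13 = e13
e20 ∧ e8 = e10
e10 ∧ e10 = e10
e15 ∨ e13 = e11
e20 ∨ e17 = e20
e11 ∧ e20 = e20
e10 ∧ e20 = e10
e13 ∧ e10 = e10

e10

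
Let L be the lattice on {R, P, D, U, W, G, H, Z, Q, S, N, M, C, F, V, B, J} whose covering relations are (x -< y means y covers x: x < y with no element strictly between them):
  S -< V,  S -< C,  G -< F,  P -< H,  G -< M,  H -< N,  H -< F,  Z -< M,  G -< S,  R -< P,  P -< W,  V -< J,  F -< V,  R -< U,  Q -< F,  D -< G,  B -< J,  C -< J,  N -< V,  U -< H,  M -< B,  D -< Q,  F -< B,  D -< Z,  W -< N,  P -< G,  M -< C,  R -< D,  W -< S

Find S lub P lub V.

Common upper bounds of {S, P, V}: J, V.
The least among these is V.

V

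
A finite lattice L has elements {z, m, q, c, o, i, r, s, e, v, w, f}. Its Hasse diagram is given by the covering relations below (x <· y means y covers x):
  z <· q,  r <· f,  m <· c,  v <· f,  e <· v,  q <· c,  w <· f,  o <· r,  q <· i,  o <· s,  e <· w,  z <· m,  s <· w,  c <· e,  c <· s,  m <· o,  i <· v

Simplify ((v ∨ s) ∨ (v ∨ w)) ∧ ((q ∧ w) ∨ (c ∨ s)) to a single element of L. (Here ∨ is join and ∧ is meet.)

s

v ∨ s = f
v ∨ w = f
f ∨ f = f
q ∧ w = q
c ∨ s = s
q ∨ s = s
f ∧ s = s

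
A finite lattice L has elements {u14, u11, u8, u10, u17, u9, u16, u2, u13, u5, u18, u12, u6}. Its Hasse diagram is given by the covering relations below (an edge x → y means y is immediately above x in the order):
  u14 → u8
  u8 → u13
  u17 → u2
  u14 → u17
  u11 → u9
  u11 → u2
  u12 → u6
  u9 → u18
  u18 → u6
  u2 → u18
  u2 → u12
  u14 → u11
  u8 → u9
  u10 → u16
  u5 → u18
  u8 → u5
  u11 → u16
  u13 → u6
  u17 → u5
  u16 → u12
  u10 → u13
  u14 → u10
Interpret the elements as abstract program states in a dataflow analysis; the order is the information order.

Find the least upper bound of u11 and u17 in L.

u2

Common upper bounds of {u11, u17}: u12, u18, u2, u6.
The least among these is u2.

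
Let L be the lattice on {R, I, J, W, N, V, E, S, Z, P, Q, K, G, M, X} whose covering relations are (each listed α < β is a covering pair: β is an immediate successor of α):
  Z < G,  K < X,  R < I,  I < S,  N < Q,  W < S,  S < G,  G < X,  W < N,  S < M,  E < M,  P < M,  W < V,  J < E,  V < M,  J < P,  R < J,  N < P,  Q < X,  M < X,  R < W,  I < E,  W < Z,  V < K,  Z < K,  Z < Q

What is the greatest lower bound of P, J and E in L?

J

Common lower bounds of {P, J, E}: J, R.
The greatest among these is J.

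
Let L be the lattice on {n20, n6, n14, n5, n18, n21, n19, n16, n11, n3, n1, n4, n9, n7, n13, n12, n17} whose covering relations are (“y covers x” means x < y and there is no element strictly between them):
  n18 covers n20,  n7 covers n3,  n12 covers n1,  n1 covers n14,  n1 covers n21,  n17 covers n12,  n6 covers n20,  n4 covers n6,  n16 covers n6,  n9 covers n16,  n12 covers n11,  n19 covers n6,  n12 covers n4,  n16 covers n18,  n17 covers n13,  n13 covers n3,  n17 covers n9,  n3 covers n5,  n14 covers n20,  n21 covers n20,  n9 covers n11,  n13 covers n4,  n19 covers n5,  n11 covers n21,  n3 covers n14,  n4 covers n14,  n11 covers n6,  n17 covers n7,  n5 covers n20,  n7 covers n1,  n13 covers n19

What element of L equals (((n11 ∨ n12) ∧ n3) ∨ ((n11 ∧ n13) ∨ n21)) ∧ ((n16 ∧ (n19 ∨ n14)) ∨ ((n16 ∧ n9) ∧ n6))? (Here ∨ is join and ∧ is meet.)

n11 ∨ n12 = n12
n12 ∧ n3 = n14
n11 ∧ n13 = n6
n6 ∨ n21 = n11
n14 ∨ n11 = n12
n19 ∨ n14 = n13
n16 ∧ n13 = n6
n16 ∧ n9 = n16
n16 ∧ n6 = n6
n6 ∨ n6 = n6
n12 ∧ n6 = n6

n6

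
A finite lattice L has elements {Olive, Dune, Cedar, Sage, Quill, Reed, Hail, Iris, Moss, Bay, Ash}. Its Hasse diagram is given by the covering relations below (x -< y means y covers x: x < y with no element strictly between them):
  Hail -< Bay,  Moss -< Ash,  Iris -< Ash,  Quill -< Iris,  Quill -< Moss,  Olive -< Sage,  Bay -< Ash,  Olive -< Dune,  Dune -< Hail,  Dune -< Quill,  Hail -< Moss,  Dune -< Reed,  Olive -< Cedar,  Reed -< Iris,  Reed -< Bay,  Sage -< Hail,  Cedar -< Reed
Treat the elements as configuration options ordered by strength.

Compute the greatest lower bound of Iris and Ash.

Common lower bounds of {Iris, Ash}: Cedar, Dune, Iris, Olive, Quill, Reed.
The greatest among these is Iris.

Iris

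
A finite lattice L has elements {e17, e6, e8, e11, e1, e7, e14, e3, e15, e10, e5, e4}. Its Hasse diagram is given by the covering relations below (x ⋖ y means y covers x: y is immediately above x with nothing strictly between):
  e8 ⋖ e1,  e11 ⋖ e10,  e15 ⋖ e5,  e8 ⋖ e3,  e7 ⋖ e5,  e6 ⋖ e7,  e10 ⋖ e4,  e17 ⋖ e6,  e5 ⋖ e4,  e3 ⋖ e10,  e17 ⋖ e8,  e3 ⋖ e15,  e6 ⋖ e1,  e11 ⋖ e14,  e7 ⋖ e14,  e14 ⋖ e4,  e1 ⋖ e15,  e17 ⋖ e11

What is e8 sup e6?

Common upper bounds of {e8, e6}: e1, e15, e4, e5.
The least among these is e1.

e1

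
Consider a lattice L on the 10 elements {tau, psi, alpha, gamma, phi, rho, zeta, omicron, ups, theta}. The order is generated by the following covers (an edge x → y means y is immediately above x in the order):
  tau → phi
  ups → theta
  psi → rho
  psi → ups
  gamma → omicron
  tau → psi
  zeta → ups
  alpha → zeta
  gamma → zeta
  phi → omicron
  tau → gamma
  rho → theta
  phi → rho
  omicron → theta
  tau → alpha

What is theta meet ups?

Common lower bounds of {theta, ups}: alpha, gamma, psi, tau, ups, zeta.
The greatest among these is ups.

ups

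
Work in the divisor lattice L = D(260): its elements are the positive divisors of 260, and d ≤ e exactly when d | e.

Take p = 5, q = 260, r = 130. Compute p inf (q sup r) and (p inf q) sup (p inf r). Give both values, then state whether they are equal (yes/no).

q sup r = 260, so p inf (q sup r) = 5 inf 260 = 5.
p inf q = 5 and p inf r = 5, so (p inf q) sup (p inf r) = 5 sup 5 = 5.
Equal: yes.

5; 5; yes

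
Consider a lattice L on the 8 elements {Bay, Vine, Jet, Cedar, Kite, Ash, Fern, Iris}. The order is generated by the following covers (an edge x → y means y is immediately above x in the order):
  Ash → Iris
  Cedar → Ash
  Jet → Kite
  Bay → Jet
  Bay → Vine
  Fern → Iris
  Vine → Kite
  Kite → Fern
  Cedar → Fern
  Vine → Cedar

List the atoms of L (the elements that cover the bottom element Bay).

The atoms are exactly the elements that cover Bay: Jet, Vine.

Jet, Vine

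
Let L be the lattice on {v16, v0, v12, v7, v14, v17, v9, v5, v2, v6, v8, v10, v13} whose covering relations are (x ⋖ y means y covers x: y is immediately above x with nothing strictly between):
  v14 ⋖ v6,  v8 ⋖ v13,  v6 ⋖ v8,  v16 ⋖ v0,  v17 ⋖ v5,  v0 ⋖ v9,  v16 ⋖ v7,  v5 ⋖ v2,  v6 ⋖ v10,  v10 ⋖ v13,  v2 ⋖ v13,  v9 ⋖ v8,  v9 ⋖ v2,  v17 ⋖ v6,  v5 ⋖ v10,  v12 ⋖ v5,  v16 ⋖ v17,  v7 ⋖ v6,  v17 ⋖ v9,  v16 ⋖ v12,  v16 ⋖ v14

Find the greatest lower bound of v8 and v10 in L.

v6

Common lower bounds of {v8, v10}: v14, v16, v17, v6, v7.
The greatest among these is v6.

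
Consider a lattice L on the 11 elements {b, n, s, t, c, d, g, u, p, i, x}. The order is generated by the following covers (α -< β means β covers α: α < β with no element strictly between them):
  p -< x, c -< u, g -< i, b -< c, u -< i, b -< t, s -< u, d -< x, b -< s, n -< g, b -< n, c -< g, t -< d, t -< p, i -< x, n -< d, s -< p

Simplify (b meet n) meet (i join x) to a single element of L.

b ∧ n = b
i ∨ x = x
b ∧ x = b

b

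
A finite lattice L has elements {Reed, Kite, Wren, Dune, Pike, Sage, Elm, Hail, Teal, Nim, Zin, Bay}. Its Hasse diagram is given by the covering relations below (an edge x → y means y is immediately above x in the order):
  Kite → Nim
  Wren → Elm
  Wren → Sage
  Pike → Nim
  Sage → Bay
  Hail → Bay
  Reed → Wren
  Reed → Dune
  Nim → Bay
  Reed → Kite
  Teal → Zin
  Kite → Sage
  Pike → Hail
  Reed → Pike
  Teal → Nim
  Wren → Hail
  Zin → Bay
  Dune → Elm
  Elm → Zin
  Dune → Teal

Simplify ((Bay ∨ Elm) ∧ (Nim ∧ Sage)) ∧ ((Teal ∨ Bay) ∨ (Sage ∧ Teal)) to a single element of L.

Kite

Bay ∨ Elm = Bay
Nim ∧ Sage = Kite
Bay ∧ Kite = Kite
Teal ∨ Bay = Bay
Sage ∧ Teal = Reed
Bay ∨ Reed = Bay
Kite ∧ Bay = Kite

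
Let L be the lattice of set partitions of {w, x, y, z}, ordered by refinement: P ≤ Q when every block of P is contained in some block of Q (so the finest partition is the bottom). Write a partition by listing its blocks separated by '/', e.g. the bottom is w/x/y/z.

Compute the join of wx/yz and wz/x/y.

The join of wx/yz and wz/x/y merges any blocks that overlap across the partitions, giving wxyz.

wxyz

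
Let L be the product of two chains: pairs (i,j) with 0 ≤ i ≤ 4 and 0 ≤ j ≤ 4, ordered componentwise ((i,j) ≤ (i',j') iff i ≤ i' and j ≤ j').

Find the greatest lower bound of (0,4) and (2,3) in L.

Common lower bounds of {(0,4), (2,3)}: (0,0), (0,1), (0,2), (0,3).
The greatest among these is (0,3).

(0,3)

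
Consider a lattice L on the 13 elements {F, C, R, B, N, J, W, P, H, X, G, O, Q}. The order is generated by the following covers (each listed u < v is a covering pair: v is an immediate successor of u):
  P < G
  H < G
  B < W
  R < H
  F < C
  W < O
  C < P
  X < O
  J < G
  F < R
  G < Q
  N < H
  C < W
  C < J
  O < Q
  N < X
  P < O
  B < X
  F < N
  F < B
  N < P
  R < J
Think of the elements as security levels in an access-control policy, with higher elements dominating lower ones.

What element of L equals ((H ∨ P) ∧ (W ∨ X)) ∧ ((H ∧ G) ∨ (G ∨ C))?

P

H ∨ P = G
W ∨ X = O
G ∧ O = P
H ∧ G = H
G ∨ C = G
H ∨ G = G
P ∧ G = P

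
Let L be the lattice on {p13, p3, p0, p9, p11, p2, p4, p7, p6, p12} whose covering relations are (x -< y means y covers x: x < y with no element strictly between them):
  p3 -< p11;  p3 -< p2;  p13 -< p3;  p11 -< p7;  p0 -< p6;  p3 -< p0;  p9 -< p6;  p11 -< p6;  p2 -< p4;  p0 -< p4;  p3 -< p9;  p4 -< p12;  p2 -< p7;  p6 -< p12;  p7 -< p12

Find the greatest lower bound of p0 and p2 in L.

Common lower bounds of {p0, p2}: p13, p3.
The greatest among these is p3.

p3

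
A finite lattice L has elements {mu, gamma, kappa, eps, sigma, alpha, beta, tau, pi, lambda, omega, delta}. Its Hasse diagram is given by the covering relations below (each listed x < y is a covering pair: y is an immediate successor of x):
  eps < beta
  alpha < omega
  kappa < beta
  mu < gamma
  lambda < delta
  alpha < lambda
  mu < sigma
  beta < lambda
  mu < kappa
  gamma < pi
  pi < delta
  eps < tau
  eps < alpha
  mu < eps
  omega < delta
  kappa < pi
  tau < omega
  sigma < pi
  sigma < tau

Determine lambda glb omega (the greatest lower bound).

Common lower bounds of {lambda, omega}: alpha, eps, mu.
The greatest among these is alpha.

alpha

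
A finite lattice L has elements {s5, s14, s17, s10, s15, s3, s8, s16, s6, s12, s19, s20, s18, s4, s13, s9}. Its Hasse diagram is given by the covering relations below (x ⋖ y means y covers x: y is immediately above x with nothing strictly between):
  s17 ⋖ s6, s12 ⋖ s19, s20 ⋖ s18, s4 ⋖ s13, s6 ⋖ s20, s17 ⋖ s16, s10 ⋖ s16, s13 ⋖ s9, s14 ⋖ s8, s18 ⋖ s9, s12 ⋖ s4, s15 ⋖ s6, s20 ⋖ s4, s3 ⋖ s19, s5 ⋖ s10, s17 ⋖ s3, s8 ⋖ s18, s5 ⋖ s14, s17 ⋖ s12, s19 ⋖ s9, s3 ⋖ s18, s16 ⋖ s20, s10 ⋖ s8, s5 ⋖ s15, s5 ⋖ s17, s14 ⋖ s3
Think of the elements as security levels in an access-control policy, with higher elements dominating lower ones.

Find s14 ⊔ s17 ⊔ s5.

Common upper bounds of {s14, s17, s5}: s18, s19, s3, s9.
The least among these is s3.

s3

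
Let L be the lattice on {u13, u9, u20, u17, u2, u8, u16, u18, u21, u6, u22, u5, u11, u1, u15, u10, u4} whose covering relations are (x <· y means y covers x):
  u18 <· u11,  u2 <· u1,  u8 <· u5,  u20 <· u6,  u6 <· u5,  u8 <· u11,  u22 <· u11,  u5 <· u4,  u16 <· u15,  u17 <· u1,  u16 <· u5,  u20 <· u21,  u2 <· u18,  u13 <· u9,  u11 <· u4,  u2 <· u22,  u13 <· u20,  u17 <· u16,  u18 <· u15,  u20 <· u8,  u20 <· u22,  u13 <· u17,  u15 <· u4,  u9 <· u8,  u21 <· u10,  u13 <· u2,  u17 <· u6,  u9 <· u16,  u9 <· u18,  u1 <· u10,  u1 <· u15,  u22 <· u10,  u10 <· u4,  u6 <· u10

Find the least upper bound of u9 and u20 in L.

Common upper bounds of {u9, u20}: u11, u4, u5, u8.
The least among these is u8.

u8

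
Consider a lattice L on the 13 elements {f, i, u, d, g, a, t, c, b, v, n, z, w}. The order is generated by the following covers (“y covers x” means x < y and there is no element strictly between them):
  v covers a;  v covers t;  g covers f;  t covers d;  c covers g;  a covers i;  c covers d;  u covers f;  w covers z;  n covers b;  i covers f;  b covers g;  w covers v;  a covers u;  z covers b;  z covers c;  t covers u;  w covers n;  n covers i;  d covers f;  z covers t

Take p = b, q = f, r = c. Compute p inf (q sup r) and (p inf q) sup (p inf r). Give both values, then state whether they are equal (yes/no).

q sup r = c, so p inf (q sup r) = b inf c = g.
p inf q = f and p inf r = g, so (p inf q) sup (p inf r) = f sup g = g.
Equal: yes.

g; g; yes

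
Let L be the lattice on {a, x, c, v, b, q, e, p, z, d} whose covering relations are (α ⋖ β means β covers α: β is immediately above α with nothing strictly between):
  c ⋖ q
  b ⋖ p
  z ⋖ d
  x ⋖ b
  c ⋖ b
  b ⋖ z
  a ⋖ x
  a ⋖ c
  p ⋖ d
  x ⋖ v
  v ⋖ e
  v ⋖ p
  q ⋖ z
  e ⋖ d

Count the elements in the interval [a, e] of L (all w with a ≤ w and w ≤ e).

The interval [a, e] = {a, e, v, x}, which has 4 elements.

4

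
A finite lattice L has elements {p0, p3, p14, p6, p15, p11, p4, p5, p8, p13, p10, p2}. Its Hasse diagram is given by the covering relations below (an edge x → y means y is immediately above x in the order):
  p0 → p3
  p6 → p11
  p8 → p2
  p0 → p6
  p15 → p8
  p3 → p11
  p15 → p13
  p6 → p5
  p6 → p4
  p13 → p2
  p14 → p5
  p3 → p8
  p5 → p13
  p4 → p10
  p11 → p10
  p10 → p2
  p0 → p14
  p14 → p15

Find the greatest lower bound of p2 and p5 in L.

p5

Common lower bounds of {p2, p5}: p0, p14, p5, p6.
The greatest among these is p5.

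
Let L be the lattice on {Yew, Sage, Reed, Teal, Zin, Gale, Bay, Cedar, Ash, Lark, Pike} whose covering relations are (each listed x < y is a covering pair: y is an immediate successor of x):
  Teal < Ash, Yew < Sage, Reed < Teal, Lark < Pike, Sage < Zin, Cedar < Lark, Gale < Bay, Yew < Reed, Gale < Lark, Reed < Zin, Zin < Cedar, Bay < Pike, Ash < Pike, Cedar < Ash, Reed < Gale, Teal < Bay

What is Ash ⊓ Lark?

Common lower bounds of {Ash, Lark}: Cedar, Reed, Sage, Yew, Zin.
The greatest among these is Cedar.

Cedar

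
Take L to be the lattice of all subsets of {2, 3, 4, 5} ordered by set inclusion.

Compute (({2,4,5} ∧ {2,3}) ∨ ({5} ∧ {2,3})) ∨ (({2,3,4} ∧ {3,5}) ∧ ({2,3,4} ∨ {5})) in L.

{2,3}

{2,4,5} ∧ {2,3} = {2}
{5} ∧ {2,3} = {}
{2} ∨ {} = {2}
{2,3,4} ∧ {3,5} = {3}
{2,3,4} ∨ {5} = {2,3,4,5}
{3} ∧ {2,3,4,5} = {3}
{2} ∨ {3} = {2,3}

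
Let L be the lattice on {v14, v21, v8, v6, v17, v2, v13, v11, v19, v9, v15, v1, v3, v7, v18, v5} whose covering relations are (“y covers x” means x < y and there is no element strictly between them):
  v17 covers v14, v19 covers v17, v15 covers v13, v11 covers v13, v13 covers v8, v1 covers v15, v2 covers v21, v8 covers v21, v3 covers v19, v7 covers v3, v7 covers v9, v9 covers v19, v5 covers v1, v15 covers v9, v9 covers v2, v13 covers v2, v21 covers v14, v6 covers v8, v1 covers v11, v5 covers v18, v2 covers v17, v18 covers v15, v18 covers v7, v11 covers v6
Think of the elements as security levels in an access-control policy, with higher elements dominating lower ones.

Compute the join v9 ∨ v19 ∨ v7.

Common upper bounds of {v9, v19, v7}: v18, v5, v7.
The least among these is v7.

v7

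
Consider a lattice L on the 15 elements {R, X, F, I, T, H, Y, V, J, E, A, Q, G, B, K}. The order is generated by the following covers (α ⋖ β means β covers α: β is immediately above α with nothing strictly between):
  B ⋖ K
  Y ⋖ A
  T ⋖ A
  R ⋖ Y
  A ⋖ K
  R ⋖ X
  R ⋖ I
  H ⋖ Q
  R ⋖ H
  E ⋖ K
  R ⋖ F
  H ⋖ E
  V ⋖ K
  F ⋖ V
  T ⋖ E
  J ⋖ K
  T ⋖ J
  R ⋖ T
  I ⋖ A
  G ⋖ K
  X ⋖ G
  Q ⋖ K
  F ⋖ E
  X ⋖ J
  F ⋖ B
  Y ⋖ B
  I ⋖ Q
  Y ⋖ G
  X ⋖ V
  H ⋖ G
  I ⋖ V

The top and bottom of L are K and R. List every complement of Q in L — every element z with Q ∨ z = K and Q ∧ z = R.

Need z with Q ∨ z = K and Q ∧ z = R.
Checking each element gives: B, F, J, T, X, Y.

B, F, J, T, X, Y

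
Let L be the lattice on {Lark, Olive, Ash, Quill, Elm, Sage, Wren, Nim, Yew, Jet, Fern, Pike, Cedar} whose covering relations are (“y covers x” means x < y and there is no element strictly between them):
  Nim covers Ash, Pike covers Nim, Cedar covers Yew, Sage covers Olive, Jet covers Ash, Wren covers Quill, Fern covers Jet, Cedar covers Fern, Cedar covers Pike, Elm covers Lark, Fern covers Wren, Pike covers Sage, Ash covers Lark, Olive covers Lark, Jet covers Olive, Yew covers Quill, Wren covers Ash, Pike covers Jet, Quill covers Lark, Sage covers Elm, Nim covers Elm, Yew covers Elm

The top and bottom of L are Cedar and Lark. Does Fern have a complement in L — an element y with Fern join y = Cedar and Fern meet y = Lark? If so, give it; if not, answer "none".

Elm

Need y with Fern ∨ y = Cedar and Fern ∧ y = Lark.
Checking each element gives: Elm.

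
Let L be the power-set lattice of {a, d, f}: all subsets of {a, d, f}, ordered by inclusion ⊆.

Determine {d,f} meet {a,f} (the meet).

Under ⊆, meet is intersection: {d,f} ∩ {a,f} = {f}.

{f}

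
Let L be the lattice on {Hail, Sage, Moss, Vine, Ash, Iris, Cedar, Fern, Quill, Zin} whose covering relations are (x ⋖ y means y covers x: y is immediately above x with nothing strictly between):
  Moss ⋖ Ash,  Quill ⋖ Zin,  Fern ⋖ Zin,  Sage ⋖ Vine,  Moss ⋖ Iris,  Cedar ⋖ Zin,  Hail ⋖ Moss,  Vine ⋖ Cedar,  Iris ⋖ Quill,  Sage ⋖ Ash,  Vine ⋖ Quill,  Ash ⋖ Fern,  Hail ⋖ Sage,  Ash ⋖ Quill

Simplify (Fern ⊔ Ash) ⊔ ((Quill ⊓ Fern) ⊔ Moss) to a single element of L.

Fern ∨ Ash = Fern
Quill ∧ Fern = Ash
Ash ∨ Moss = Ash
Fern ∨ Ash = Fern

Fern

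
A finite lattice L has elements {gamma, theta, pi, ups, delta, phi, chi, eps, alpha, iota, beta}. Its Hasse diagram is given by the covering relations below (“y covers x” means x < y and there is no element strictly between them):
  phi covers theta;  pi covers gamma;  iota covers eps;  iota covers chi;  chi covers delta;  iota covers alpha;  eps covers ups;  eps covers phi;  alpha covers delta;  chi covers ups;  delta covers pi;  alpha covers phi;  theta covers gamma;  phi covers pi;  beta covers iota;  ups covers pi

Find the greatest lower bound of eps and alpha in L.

Common lower bounds of {eps, alpha}: gamma, phi, pi, theta.
The greatest among these is phi.

phi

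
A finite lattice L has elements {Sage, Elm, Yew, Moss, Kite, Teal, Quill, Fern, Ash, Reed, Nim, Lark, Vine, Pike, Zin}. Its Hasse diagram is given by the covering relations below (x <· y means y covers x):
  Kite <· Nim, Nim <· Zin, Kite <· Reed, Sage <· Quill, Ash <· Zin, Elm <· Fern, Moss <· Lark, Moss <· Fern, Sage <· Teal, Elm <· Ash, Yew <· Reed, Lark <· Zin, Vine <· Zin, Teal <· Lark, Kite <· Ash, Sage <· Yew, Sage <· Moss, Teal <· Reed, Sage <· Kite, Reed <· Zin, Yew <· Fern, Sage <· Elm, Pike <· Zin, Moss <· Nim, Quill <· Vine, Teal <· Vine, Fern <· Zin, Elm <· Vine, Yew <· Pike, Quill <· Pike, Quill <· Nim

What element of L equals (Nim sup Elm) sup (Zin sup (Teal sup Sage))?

Zin

Nim ∨ Elm = Zin
Teal ∨ Sage = Teal
Zin ∨ Teal = Zin
Zin ∨ Zin = Zin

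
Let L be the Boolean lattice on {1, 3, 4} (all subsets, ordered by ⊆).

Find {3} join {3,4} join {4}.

{3,4}

Common upper bounds of {{3}, {3,4}, {4}}: {1,3,4}, {3,4}.
The least among these is {3,4}.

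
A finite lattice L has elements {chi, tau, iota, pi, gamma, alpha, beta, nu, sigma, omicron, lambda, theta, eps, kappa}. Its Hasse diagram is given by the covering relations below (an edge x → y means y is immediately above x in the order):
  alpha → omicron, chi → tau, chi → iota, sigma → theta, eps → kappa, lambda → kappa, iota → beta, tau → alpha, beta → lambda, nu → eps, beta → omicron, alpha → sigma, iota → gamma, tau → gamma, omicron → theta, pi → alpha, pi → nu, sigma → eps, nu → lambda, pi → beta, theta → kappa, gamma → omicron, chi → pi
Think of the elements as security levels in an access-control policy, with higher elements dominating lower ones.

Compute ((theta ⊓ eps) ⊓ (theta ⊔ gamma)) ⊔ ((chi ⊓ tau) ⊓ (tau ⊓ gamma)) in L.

sigma

theta ∧ eps = sigma
theta ∨ gamma = theta
sigma ∧ theta = sigma
chi ∧ tau = chi
tau ∧ gamma = tau
chi ∧ tau = chi
sigma ∨ chi = sigma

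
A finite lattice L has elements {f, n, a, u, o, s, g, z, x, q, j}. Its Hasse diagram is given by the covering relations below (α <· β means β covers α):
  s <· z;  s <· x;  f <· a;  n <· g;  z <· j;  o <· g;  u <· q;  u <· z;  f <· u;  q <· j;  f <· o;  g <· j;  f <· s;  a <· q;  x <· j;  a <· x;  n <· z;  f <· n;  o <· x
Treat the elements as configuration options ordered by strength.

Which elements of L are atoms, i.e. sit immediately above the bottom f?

a, n, o, s, u

The atoms are exactly the elements that cover f: a, n, o, s, u.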